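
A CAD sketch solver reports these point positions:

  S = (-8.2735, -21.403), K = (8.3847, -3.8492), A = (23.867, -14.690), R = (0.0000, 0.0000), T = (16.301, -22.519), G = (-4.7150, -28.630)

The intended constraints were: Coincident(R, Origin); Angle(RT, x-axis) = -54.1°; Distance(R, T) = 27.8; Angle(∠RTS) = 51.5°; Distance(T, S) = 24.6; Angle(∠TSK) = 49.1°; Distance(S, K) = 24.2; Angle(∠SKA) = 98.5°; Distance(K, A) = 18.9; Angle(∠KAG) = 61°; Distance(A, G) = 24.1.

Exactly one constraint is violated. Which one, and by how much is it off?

Distance(A, G) = 24.1 — off by 7.70.

R = (0.00, 0.00) ✓; RT at -54.10° ✓; |RT| = 27.80 ✓; ∠RTS = 51.50° ✓; |TS| = 24.60 ✓; ∠TSK = 49.10° ✓; |SK| = 24.20 ✓; ∠SKA = 98.50° ✓; |KA| = 18.90 ✓; ∠KAG = 61.00° ✓; |AG| = 31.80 ✗.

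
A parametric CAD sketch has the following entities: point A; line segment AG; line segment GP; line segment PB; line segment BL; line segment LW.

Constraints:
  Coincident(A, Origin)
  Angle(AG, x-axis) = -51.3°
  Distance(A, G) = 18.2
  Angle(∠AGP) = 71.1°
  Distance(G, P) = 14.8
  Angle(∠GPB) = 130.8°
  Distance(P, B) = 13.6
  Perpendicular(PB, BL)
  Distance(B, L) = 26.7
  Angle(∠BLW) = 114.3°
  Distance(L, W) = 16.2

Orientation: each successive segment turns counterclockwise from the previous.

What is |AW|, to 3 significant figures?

17.5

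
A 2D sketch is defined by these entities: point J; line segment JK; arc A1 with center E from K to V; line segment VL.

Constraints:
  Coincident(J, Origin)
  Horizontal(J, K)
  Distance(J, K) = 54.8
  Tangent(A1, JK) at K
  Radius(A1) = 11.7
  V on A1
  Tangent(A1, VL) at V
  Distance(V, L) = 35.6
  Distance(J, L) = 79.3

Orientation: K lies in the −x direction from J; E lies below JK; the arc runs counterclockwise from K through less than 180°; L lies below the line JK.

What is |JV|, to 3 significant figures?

67.7

J is at the origin; JK is horizontal with |JK| = 54.8 and K on the −x side, so K = (-54.8, 0.00). A1 meets JK tangentially, so EK is at right angles to JK, so E = K + (0, -11.7) = (-54.8, -11.7). Since EV ⟂ VL (tangency), |EL| = √(11.7² + 35.6²) = 37.5 regardless of where V sits on A1. So L lies on both circle(J, 79.3) and circle(E, 37.5); the below-JK intersection is L = (-62.9, -48.3). V is the foot of the tangent from L: V = (-66.4, -12.9).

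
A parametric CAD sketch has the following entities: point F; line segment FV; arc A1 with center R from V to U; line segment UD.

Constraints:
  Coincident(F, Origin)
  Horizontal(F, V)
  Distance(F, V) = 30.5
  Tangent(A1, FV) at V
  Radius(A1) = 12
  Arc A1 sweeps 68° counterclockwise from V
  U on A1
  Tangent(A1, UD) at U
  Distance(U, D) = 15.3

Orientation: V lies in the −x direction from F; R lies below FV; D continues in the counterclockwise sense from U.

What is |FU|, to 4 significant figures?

42.30

The tangent condition forces RV to be normal to FV, so R = V + (0, -12) = (-30.50, -12.00). On A1, V sits at bearing 90° from R; a 68° counterclockwise sweep puts U at bearing 158°, so U = R + 12.0·(cos 158°, sin 158°) = (-41.63, -7.505). Then |FU| = |U − F| = 42.30.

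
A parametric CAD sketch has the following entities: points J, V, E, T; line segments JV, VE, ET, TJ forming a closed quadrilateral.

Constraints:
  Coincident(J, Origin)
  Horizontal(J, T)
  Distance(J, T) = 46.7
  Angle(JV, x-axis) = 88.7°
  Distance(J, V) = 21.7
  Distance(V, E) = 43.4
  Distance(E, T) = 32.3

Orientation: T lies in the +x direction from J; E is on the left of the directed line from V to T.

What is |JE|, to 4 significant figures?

53.34

Checks: |VE| = 43.40 ✓; |ET| = 32.30 ✓.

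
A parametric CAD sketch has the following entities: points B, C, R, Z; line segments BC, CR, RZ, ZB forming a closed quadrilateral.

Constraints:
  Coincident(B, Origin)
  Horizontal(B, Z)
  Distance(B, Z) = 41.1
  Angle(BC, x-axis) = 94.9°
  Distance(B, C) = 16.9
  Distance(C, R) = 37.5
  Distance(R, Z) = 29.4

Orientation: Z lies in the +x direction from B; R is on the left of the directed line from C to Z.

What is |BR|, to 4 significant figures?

44.54

B is at the origin; B and Z share the same y with |BZ| = 41.1 and Z in +x, so Z = (41.1, 0). BC runs at 94.9° with |BC| = 16.9, so C = (-1.444, 16.84). R is determined by |CR| = 37.5 and |RZ| = 29.4 together: it lies at the intersection of circle(C, 37.5) and circle(Z, 29.4). With |CZ| = 45.75, the foot of the radical line on CZ is 28.80 from C and the perpendicular offset is √(37.5² − 28.80²) = 24.02. Taking the left-of-CZ solution: R = (34.17, 28.57).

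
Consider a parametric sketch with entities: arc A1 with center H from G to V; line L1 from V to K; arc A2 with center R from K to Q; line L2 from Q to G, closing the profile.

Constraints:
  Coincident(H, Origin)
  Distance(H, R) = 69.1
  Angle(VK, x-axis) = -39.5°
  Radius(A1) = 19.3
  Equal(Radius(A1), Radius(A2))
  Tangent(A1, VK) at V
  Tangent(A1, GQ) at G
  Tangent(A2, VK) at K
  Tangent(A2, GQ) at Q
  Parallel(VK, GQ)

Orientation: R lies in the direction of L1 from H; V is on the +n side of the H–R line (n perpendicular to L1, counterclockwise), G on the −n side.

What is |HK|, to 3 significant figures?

71.7

The slot axis is L1's direction at -39.5°, so u = (cos -39.5°, sin -39.5°) = (0.772, -0.636) and n = (−sin -39.5°, cos -39.5°) = (0.636, 0.772). H is at the origin and R lies 69.1 along u from H, so R = 69.1·u = (53.3, -44.0). Tangency of A1 to both parallel lines with radius 19.3 puts V and G at H ± 19.3·n: V = (12.3, 14.9), G = (-12.3, -14.9). Equal radii place K and Q the same way about R: K = R + 19.3·n = (65.6, -29.1), Q = R − 19.3·n = (41.0, -58.8). Then |HK| = |K − H| = 71.7.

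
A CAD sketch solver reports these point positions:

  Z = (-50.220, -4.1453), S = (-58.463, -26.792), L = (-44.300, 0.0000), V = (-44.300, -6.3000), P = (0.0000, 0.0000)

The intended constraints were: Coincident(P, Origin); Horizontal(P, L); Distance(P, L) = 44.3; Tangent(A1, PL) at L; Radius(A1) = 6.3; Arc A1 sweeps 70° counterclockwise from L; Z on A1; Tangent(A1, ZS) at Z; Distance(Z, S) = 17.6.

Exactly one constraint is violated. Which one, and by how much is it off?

Distance(Z, S) = 17.6 — off by 6.50.

P = (0.00, 0.00) ✓; P.y = 0.00, L.y = 0.00 ✓; |PL| = 44.30 ✓; ∠(VL, LP) = 90.00° ✓; |VL| = 6.300 ✓; bearing(V→Z) − bearing(V→L) = 70.00° ✓; |VZ| = 6.300 ✓; ∠(VZ, ZS) = 90.00° ✓; |ZS| = 24.10 ✗.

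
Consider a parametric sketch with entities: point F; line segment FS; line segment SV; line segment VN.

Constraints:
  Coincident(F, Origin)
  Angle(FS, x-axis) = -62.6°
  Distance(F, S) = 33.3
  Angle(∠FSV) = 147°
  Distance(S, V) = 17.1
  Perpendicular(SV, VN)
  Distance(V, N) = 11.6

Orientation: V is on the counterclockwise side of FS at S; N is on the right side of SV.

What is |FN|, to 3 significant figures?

54.0

∠FSV = 147.0°, so SV runs at -62.6° + (180° − 147.0°) = -29.6° from the x-axis; with |SV| = 17.1, V = S + 17.1·(cos -29.6°, sin -29.6°) = (30.2, -38.0). SV ⟂ VN; with |VN| = 11.6 on the right of SV, N = V + 11.6·(-0.494, -0.869) = (24.5, -48.1). Then |FN| = |N − F| = 54.0.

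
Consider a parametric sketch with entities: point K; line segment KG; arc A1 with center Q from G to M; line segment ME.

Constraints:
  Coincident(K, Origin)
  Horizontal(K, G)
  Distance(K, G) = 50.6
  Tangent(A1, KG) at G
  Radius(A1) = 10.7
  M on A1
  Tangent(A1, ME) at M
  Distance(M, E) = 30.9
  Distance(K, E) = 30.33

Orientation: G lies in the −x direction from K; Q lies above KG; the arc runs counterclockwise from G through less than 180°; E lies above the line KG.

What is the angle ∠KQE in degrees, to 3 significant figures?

33.4°

Checks: |QM| = 10.70 ✓; ∠(QM, ME) = 90.00° ✓; |ME| = 30.90 ✓; |KE| = 30.33 ✓.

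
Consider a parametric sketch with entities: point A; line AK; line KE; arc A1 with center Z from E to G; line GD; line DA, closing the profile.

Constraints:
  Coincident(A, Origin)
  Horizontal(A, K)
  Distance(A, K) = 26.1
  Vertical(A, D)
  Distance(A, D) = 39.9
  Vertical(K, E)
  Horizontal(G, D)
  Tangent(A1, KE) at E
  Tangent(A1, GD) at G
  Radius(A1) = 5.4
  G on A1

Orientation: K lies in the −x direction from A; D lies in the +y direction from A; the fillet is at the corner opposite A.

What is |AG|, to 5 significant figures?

44.950

A is at the origin; A and K share the same y with |AK| = 26.1 and K on the −x side, so K = (-26.100, 0.0000). A and D share the same x with |AD| = 39.9 and D on the +y side, so D = (0.0000, 39.900). The virtual corner opposite A is at (-26.100, 39.900). Tangency of A1 to KE means the radius ZE is perpendicular to KE and the tangent condition forces ZG to be normal to GD, with radius 5.4, so the center Z sits 5.4 in from both sides at Z = (-20.700, 34.500). That places the tangent points at E = (-26.100, 34.500) on KE and G = (-20.700, 39.900) on GD. Then |AG| = |G − A| = 44.950.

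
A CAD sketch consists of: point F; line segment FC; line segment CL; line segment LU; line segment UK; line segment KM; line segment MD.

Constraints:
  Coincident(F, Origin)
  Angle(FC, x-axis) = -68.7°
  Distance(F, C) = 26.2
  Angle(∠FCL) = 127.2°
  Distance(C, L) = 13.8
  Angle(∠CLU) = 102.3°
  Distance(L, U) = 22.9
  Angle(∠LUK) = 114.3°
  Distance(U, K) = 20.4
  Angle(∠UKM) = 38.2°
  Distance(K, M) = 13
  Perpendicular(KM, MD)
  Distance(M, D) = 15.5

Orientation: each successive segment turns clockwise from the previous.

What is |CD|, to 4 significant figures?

33.26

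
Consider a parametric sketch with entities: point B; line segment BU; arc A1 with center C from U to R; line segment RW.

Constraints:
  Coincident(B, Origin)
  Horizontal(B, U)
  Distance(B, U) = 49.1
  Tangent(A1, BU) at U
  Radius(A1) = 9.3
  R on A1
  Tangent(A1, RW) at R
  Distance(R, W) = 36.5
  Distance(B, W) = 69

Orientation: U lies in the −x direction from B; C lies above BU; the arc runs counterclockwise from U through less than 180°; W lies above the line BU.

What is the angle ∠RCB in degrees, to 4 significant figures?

27.27°

B is at the origin; BU is horizontal with |BU| = 49.1 and U on the −x side, so U = (-49.10, 0.000). The tangent condition forces CU to be normal to BU, so C = U + (0, 9.3) = (-49.10, 9.300). Since CR ⟂ RW (tangency), |CW| = √(9.3² + 36.5²) = 37.67 regardless of where R sits on A1. So W lies on both circle(B, 69.0) and circle(C, 37.67); the above-BU intersection is W = (-50.58, 46.94). R is the foot of the tangent from W: R = (-40.18, 11.95).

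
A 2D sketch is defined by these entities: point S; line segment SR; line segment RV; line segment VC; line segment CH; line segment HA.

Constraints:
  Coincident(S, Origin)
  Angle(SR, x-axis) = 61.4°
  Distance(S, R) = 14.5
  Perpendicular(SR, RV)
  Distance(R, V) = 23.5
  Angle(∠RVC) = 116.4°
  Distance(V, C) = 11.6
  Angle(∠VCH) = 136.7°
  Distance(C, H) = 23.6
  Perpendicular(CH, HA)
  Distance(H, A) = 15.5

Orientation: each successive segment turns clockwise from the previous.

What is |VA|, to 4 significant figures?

32.92

∠VCH = 136.7° gives CH at -135.5° from the x-axis; with |CH| = 23.6, H = (10.30, -26.65). CH ⟂ HA, so HA runs at 134.5°; with |HA| = 15.5, A = (-0.5685, -15.60). Then |VA| = |A − V| = 32.92.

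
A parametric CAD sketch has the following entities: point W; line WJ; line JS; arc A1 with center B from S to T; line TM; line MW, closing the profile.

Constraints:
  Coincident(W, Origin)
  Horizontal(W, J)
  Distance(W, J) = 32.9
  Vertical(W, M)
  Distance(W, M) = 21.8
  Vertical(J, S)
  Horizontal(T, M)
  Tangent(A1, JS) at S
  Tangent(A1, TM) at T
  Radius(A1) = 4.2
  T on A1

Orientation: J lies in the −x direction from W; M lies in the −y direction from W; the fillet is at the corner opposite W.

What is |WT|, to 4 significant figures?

36.04

W is at the origin; W and J share the same y with |WJ| = 32.9 and J on the −x side, so J = (-32.90, 0.000). W and M share the same x with |WM| = 21.8 and M on the −y side, so M = (0.000, -21.80). The virtual corner opposite W is at (-32.90, -21.80). The tangent condition forces BS to be normal to JS and the tangent condition forces BT to be normal to TM, with radius 4.2, so the center B sits 4.2 in from both sides at B = (-28.70, -17.60). That places the tangent points at S = (-32.90, -17.60) on JS and T = (-28.70, -21.80) on TM. Then |WT| = |T − W| = 36.04.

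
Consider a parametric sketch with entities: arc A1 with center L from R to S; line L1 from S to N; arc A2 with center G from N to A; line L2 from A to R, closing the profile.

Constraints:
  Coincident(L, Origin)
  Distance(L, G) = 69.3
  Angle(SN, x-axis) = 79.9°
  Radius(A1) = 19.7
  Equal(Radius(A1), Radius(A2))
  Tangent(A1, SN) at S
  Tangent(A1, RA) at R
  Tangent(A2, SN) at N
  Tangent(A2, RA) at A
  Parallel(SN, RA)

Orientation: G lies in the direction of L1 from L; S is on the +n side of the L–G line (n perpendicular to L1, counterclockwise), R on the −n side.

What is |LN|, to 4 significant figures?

72.05

The slot axis is L1's direction at 79.9°, so u = (cos 79.9°, sin 79.9°) = (0.1754, 0.9845) and n = (−sin 79.9°, cos 79.9°) = (-0.9845, 0.1754). L is at the origin and G lies 69.3 along u from L, so G = 69.3·u = (12.15, 68.23). Tangency of A1 to both parallel lines with radius 19.7 puts S and R at L ± 19.7·n: S = (-19.39, 3.455), R = (19.39, -3.455). Equal radii place N and A the same way about G: N = G + 19.7·n = (-7.242, 71.68), A = G − 19.7·n = (31.55, 64.77). Then |LN| = |N − L| = 72.05.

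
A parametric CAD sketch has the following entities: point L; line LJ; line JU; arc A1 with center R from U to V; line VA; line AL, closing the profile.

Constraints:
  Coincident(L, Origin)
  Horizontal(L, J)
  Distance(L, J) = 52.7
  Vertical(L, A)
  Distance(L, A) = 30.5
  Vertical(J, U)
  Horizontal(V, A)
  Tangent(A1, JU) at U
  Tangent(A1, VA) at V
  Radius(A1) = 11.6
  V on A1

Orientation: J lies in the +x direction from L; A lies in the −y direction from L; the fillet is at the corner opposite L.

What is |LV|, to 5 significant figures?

51.181

The virtual corner opposite L is at (52.700, -30.500). Tangency of A1 to JU means the radius RU is perpendicular to JU and tangency of A1 to VA means the radius RV is perpendicular to VA, with radius 11.6, so the center R sits 11.6 in from both sides at R = (41.100, -18.900). That places the tangent points at U = (52.700, -18.900) on JU and V = (41.100, -30.500) on VA. Then |LV| = |V − L| = 51.181.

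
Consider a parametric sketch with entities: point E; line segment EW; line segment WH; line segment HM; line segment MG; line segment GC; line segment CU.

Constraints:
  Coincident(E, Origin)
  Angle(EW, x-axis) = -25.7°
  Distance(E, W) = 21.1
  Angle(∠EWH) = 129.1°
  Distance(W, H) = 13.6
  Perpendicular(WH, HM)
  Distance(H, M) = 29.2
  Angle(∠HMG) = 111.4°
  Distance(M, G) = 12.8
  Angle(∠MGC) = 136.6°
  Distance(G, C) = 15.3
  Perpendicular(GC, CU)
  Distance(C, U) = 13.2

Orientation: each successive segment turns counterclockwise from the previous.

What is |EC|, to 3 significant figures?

11.8

∠HMG = 111.4° gives MG at -176° from the x-axis; with |MG| = 12.8, G = (6.11, 22.2). ∠MGC = 136.6° gives GC at -133° from the x-axis; with |GC| = 15.3, C = (-4.28, 11.0). Then |EC| = |C − E| = 11.8.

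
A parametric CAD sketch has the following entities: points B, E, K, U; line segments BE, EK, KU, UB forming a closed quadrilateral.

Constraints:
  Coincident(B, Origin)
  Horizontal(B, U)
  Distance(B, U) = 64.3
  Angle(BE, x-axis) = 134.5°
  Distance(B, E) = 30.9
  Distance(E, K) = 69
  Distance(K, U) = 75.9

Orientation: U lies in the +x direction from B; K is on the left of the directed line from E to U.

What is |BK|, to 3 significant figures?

74.1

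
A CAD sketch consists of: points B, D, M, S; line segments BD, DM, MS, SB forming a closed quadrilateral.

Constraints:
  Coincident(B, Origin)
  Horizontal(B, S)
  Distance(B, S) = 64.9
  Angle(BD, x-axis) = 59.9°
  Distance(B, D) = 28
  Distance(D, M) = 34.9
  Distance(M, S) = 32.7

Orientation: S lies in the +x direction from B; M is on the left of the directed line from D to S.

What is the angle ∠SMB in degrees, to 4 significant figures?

89.46°

Checks: |DM| = 34.90 ✓; |MS| = 32.70 ✓.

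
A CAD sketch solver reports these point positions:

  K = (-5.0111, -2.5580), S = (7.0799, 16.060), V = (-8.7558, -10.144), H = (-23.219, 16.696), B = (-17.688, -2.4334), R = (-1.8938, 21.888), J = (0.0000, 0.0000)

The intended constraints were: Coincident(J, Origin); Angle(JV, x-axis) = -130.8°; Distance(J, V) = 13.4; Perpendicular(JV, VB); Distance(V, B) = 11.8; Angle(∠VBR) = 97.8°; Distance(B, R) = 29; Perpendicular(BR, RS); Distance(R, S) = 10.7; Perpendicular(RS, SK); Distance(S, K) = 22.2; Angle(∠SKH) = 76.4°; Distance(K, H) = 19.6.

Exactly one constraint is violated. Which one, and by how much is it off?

Distance(K, H) = 19.6 — off by 6.90.

J = (0.00, 0.00) ✓; JV at -130.8° ✓; |JV| = 13.40 ✓; ∠(JV, VB) = 90.00° ✓; |VB| = 11.80 ✓; ∠VBR = 97.80° ✓; |BR| = 29.00 ✓; ∠(BR, RS) = 90.00° ✓; |RS| = 10.70 ✓; ∠(RS, SK) = 90.00° ✓; |SK| = 22.20 ✓; ∠SKH = 76.40° ✓; |KH| = 26.50 ✗.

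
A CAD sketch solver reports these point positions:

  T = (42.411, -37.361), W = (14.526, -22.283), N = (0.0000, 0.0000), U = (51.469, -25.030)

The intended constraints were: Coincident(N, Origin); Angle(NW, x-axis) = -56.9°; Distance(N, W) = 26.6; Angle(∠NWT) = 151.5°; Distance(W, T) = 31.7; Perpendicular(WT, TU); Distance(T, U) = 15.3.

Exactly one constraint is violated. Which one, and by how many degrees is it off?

Perpendicular(WT, TU) — off by 7.90°.

N = (0.00, 0.00) ✓; NW at -56.90° ✓; |NW| = 26.60 ✓; ∠NWT = 151.5° ✓; |WT| = 31.70 ✓; ∠(WT, TU) = 82.10° ✗; |TU| = 15.30 ✓.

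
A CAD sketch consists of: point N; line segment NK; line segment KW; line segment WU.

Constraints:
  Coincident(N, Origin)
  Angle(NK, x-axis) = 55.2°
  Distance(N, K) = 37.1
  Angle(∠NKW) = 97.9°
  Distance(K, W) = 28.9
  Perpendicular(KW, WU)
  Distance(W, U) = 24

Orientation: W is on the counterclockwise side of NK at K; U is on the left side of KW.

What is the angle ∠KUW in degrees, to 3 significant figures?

50.3°

N is at the origin; NK runs at 55.2° with length 37.1, so K = 37.1·(cos 55.2°, sin 55.2°) = (21.2, 30.5). ∠NKW = 97.9°, so KW runs at 55.2° + (180° − 97.9°) = 137° from the x-axis; with |KW| = 28.9, W = K + 28.9·(cos 137°, sin 137°) = (-0.0656, 50.1). KW is perpendicular to WU; with |WU| = 24.0 on the left of KW, U = W + 24.0·(-0.678, -0.735) = (-16.3, 32.4). Then cos ∠KUW = UK·UW / (|UK||UW|), giving 50.3°.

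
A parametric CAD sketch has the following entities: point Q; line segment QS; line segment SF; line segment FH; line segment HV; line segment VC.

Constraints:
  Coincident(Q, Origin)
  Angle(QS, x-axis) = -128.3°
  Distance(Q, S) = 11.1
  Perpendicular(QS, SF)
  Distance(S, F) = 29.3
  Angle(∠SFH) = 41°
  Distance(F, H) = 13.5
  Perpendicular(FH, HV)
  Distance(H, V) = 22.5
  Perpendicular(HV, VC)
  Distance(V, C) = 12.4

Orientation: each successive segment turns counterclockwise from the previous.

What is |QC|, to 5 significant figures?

30.602

The perpendicularity gives HV at right angles to FH, so HV runs at -169.30°; with |HV| = 22.5, V = (-8.5009, -17.783). The perpendicularity gives VC at right angles to HV, so VC runs at -79.300°; with |VC| = 12.4, C = (-6.1986, -29.967). Then |QC| = |C − Q| = 30.602.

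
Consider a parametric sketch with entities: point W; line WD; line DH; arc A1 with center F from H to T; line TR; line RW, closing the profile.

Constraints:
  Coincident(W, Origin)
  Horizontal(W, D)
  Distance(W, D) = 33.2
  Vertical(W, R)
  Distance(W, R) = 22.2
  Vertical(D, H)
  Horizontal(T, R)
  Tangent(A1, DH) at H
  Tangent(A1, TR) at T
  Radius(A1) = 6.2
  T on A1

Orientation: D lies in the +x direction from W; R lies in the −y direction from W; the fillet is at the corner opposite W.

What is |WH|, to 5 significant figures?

36.854

W is at the origin; W and D share the same y with |WD| = 33.2 and D on the +x side, so D = (33.200, 0.0000). W and R share the same x with |WR| = 22.2 and R on the −y side, so R = (0.0000, -22.200). The virtual corner opposite W is at (33.200, -22.200). The tangent condition forces FH to be normal to DH and tangency of A1 to TR means the radius FT is perpendicular to TR, with radius 6.2, so the center F sits 6.2 in from both sides at F = (27.000, -16.000). That places the tangent points at H = (33.200, -16.000) on DH and T = (27.000, -22.200) on TR. Then |WH| = |H − W| = 36.854.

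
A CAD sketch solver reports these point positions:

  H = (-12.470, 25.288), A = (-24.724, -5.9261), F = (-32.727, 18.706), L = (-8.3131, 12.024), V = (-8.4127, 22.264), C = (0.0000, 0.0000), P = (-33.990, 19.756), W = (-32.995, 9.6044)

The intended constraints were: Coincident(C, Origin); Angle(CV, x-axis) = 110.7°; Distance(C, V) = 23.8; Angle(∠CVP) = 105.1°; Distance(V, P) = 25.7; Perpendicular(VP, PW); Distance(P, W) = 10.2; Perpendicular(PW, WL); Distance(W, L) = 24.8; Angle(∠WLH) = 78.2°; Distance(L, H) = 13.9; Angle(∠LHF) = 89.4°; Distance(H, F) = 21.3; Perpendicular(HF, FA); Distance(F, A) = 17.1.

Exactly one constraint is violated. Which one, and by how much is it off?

Distance(F, A) = 17.1 — off by 8.80.

C = (0.00, 0.00) ✓; CV at 110.7° ✓; |CV| = 23.80 ✓; ∠CVP = 105.1° ✓; |VP| = 25.70 ✓; ∠(VP, PW) = 90.00° ✓; |PW| = 10.20 ✓; ∠(PW, WL) = 90.00° ✓; |WL| = 24.80 ✓; ∠WLH = 78.20° ✓; |LH| = 13.90 ✓; ∠LHF = 89.40° ✓; |HF| = 21.30 ✓; ∠(HF, FA) = 90.00° ✓; |FA| = 25.90 ✗.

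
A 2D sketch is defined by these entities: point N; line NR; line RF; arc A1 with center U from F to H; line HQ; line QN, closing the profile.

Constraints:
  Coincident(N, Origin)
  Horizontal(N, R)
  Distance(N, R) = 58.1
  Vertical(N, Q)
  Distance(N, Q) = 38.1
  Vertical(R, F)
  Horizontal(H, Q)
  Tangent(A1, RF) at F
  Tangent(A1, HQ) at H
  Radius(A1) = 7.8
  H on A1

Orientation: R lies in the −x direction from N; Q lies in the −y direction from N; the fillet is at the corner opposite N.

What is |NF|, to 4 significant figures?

65.53

N is at the origin; N and R share the same y with |NR| = 58.1 and R on the −x side, so R = (-58.10, 0.000). NQ is vertical with |NQ| = 38.1 and Q on the −y side, so Q = (0.000, -38.10). The virtual corner opposite N is at (-58.10, -38.10). A1 meets RF tangentially, so UF is at right angles to RF and since A1 is tangent to HQ there, UH ⟂ HQ, with radius 7.8, so the center U sits 7.8 in from both sides at U = (-50.30, -30.30). That places the tangent points at F = (-58.10, -30.30) on RF and H = (-50.30, -38.10) on HQ. Then |NF| = |F − N| = 65.53.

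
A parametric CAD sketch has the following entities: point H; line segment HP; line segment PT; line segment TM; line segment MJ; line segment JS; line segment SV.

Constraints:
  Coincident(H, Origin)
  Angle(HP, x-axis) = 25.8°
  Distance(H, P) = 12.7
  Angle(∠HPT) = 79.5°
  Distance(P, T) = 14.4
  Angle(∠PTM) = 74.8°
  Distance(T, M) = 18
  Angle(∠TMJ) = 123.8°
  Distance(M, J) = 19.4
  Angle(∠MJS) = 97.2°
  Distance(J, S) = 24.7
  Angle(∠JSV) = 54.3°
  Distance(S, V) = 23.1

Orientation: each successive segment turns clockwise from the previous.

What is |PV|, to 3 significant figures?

6.24

H is at the origin; HP runs at 25.8° with length 12.7, so P = (11.4, 5.53). ∠HPT = 79.5° gives PT at -74.7° from the x-axis; with |PT| = 14.4, T = (15.2, -8.36). ∠PTM = 74.8° gives TM at -180° from the x-axis; with |TM| = 18.0, M = (-2.77, -8.39). ∠TMJ = 123.8° gives MJ at 124° from the x-axis; with |MJ| = 19.4, J = (-13.6, 7.71). ∠MJS = 97.2° gives JS at 41.1° from the x-axis; with |JS| = 24.7, S = (5.03, 23.9). ∠JSV = 54.3° gives SV at -84.6° from the x-axis; with |SV| = 23.1, V = (7.20, 0.948). Then |PV| = |V − P| = 6.24.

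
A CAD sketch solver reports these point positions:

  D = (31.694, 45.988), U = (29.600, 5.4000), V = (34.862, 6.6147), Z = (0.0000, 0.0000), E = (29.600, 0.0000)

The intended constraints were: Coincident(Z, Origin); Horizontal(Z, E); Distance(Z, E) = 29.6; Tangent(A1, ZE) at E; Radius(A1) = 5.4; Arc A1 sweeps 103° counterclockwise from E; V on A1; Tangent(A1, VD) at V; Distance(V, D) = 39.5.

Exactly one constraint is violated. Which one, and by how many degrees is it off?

Tangent(A1, VD) at V — off by 8.40°.

Z = (0.00, 0.00) ✓; Z.y = 0.00, E.y = 0.00 ✓; |ZE| = 29.60 ✓; ∠(UE, EZ) = 90.00° ✓; |UE| = 5.400 ✓; bearing(U→V) − bearing(U→E) = 103.0° ✓; |UV| = 5.400 ✓; ∠(UV, VD) = 98.40° ✗; |VD| = 39.50 ✓.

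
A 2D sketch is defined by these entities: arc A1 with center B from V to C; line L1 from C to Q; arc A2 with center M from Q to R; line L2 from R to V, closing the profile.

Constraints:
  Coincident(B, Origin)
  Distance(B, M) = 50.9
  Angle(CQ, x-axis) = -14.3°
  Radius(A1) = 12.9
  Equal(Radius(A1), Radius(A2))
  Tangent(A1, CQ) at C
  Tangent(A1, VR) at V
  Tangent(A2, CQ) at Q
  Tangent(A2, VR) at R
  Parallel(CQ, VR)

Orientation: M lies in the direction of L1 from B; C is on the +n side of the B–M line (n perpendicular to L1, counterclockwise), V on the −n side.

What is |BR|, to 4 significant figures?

52.51

The slot axis is L1's direction at -14.3°, so u = (cos -14.3°, sin -14.3°) = (0.9690, -0.2470) and n = (−sin -14.3°, cos -14.3°) = (0.2470, 0.9690). B is at the origin and M lies 50.9 along u from B, so M = 50.9·u = (49.32, -12.57). Tangency of A1 to both parallel lines with radius 12.9 puts C and V at B ± 12.9·n: C = (3.186, 12.50), V = (-3.186, -12.50). Equal radii place Q and R the same way about M: Q = M + 12.9·n = (52.51, -0.07195), R = M − 12.9·n = (46.14, -25.07). Then |BR| = |R − B| = 52.51.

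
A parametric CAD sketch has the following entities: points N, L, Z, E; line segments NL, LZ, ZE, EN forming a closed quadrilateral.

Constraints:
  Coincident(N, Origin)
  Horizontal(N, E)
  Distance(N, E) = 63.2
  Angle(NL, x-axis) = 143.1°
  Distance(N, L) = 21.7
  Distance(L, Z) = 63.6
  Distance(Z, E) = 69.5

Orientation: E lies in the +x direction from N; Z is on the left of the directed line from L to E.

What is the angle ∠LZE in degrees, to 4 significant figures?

75.48°

Checks: |LZ| = 63.60 ✓; |ZE| = 69.50 ✓.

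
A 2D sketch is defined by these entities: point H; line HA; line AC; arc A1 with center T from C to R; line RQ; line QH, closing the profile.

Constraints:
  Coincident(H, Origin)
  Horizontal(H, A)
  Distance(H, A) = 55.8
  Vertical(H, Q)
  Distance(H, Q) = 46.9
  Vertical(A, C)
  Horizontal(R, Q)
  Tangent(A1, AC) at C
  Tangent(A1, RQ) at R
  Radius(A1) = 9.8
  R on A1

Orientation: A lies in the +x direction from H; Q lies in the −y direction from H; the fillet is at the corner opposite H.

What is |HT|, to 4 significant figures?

59.10

H is at the origin; HA is horizontal with |HA| = 55.8 and A on the +x side, so A = (55.80, 0.000). H and Q share the same x with |HQ| = 46.9 and Q on the −y side, so Q = (0.000, -46.90). The virtual corner opposite H is at (55.80, -46.90). The tangent condition forces TC to be normal to AC and A1 meets RQ tangentially, so TR is at right angles to RQ, with radius 9.8, so the center T sits 9.8 in from both sides at T = (46.00, -37.10). Then |HT| = |T − H| = 59.10.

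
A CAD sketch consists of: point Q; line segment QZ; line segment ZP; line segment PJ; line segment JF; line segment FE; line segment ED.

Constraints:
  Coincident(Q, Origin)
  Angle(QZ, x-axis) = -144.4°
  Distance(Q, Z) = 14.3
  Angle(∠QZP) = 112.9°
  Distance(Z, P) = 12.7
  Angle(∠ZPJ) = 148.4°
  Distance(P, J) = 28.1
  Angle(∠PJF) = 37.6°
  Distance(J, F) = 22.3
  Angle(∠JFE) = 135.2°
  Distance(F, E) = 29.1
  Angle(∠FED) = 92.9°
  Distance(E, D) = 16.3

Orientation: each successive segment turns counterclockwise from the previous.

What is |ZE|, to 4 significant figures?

8.307

Q is at the origin; QZ runs at -144.4° with length 14.3, so Z = (-11.63, -8.324). ∠QZP = 112.9° gives ZP at -77.30° from the x-axis; with |ZP| = 12.7, P = (-8.835, -20.71). ∠ZPJ = 148.4° gives PJ at -45.70° from the x-axis; with |PJ| = 28.1, J = (10.79, -40.82). ∠PJF = 37.6° gives JF at 96.70° from the x-axis; with |JF| = 22.3, F = (8.188, -18.68). ∠JFE = 135.2° gives FE at 141.5° from the x-axis; with |FE| = 29.1, E = (-14.59, -0.5617). Then |ZE| = |E − Z| = 8.307.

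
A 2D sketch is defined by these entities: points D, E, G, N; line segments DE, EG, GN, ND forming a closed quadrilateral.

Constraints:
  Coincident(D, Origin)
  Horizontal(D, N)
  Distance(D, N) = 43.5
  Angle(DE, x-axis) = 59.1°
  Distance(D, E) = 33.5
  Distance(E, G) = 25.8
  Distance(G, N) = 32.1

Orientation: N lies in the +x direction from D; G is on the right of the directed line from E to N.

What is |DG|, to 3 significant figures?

12.1

Checks: |EG| = 25.80 ✓; |GN| = 32.10 ✓.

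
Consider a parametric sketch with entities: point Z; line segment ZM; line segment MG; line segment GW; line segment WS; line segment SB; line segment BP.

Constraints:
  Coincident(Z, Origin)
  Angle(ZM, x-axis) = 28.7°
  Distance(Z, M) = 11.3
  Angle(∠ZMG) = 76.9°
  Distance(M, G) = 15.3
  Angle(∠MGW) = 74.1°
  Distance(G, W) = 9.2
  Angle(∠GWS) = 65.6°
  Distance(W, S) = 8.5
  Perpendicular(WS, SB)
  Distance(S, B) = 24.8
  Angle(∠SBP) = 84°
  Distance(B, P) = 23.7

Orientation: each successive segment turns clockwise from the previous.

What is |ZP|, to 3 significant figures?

37.4

The perpendicularity gives SB at right angles to WS, so SB runs at -24.7°; with |SB| = 24.8, B = (30.9, -11.9). ∠SBP = 84.0° gives BP at -121° from the x-axis; with |BP| = 23.7, P = (18.8, -32.3). Then |ZP| = |P − Z| = 37.4.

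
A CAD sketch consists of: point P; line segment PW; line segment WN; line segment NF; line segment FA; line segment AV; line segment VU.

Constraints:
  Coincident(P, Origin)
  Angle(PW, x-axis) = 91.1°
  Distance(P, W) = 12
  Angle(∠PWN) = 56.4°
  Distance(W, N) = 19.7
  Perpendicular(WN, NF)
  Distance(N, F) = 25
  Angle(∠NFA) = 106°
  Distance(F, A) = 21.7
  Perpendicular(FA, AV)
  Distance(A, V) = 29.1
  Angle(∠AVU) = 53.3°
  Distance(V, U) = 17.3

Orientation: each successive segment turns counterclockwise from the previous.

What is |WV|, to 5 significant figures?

9.6608

∠NFA = 106.0° gives FA at 18.700° from the x-axis; with |FA| = 21.7, A = (18.360, -12.813). FA is perpendicular to AV, so AV runs at 108.70°; with |AV| = 29.1, V = (9.0300, 14.751). Then |WV| = |V − W| = 9.6608.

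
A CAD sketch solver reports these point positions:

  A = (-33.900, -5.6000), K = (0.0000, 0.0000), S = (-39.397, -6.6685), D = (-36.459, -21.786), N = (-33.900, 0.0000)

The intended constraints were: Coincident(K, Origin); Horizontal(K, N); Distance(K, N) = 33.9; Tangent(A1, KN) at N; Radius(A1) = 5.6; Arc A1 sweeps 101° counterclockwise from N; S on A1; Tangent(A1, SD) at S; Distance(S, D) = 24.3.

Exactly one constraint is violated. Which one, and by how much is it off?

Distance(S, D) = 24.3 — off by 8.90.

K = (0.00, 0.00) ✓; K.y = 0.00, N.y = 0.00 ✓; |KN| = 33.90 ✓; ∠(AN, NK) = 90.00° ✓; |AN| = 5.600 ✓; bearing(A→S) − bearing(A→N) = 101.0° ✓; |AS| = 5.600 ✓; ∠(AS, SD) = 90.00° ✓; |SD| = 15.40 ✗.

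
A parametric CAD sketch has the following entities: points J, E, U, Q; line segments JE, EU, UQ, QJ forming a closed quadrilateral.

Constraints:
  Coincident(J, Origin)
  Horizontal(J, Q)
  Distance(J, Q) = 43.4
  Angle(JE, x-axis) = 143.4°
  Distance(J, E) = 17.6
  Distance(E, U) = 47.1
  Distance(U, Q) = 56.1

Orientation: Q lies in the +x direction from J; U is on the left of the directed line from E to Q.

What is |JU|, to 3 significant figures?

50.1

J is at the origin; JQ is horizontal with |JQ| = 43.4 and Q in +x, so Q = (43.4, 0). JE runs at 143.4° with |JE| = 17.6, so E = (-14.1, 10.5). U is determined by |EU| = 47.1 and |UQ| = 56.1 together: it lies at the intersection of circle(E, 47.1) and circle(Q, 56.1). With |EQ| = 58.5, the foot of the radical line on EQ is 21.3 from E and the perpendicular offset is √(47.1² − 21.3²) = 42.0. Taking the left-of-EQ solution: U = (14.4, 48.0).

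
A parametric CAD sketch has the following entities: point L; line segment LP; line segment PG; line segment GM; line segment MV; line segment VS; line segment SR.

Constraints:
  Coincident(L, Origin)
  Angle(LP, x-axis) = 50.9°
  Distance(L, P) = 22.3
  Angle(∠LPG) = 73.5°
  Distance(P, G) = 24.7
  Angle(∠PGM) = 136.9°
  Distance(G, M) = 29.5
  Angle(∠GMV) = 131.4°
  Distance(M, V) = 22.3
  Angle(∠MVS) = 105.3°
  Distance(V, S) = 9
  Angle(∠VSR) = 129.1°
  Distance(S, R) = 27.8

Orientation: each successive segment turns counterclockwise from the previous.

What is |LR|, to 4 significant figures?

10.51

∠MVS = 105.3° gives VS at -36.20° from the x-axis; with |VS| = 9.0, S = (-37.06, -9.681). ∠VSR = 129.1° gives SR at 14.70° from the x-axis; with |SR| = 27.8, R = (-10.17, -2.627). Then |LR| = |R − L| = 10.51.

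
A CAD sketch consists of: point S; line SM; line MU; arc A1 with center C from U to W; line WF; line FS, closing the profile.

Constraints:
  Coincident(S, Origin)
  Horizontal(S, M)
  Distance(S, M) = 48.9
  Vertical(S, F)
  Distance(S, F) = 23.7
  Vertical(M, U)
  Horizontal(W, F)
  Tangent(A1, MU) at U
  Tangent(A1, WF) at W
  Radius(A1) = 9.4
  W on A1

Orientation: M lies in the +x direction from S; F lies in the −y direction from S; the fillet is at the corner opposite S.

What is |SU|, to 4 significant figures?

50.95

The virtual corner opposite S is at (48.90, -23.70). The tangent condition forces CU to be normal to MU and tangency of A1 to WF means the radius CW is perpendicular to WF, with radius 9.4, so the center C sits 9.4 in from both sides at C = (39.50, -14.30). That places the tangent points at U = (48.90, -14.30) on MU and W = (39.50, -23.70) on WF. Then |SU| = |U − S| = 50.95.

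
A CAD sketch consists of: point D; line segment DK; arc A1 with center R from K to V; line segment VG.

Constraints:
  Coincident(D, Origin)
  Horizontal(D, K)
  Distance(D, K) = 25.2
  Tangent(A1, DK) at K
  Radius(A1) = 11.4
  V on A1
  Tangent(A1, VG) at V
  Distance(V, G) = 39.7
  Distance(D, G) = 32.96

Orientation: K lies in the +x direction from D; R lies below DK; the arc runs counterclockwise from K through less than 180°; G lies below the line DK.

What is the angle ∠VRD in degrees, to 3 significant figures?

21.3°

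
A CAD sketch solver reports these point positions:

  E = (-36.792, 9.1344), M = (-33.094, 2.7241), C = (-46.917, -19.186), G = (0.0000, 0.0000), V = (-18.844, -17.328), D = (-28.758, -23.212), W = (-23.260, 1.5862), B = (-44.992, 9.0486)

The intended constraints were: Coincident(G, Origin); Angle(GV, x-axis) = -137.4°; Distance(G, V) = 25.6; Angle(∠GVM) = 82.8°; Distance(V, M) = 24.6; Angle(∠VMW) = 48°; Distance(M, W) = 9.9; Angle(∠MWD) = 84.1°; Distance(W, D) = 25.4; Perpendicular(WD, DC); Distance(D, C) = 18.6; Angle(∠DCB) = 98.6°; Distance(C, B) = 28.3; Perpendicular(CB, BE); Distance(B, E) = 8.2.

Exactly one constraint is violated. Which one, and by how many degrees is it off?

Perpendicular(CB, BE) — off by 4.50°.

G = (0.00, 0.00) ✓; GV at -137.4° ✓; |GV| = 25.60 ✓; ∠GVM = 82.80° ✓; |VM| = 24.60 ✓; ∠VMW = 48.00° ✓; |MW| = 9.900 ✓; ∠MWD = 84.10° ✓; |WD| = 25.40 ✓; ∠(WD, DC) = 90.00° ✓; |DC| = 18.60 ✓; ∠DCB = 98.60° ✓; |CB| = 28.30 ✓; ∠(CB, BE) = 85.50° ✗; |BE| = 8.200 ✓.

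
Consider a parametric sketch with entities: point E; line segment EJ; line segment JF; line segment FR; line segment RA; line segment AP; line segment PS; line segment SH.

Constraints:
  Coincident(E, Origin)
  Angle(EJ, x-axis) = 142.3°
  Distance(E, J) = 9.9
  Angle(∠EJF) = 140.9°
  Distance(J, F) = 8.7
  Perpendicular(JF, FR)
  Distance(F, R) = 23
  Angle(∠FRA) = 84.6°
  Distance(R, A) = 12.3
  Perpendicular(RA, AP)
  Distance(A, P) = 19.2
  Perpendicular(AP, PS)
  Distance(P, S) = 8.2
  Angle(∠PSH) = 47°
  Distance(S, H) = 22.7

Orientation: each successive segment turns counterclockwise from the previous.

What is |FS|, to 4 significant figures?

4.174

E is at the origin; EJ runs at 142.3° with length 9.9, so J = (-7.833, 6.054). ∠EJF = 140.9° gives JF at -178.6° from the x-axis; with |JF| = 8.7, F = (-16.53, 5.842). JF is perpendicular to FR, so FR runs at -88.60°; with |FR| = 23.0, R = (-15.97, -17.15). ∠FRA = 84.6° gives RA at 6.800° from the x-axis; with |RA| = 12.3, A = (-3.755, -15.70). RA ⟂ AP, so AP runs at 96.80°; with |AP| = 19.2, P = (-6.028, 3.370). AP ⟂ PS, so PS runs at -173.2°; with |PS| = 8.2, S = (-14.17, 2.399). Then |FS| = |S − F| = 4.174.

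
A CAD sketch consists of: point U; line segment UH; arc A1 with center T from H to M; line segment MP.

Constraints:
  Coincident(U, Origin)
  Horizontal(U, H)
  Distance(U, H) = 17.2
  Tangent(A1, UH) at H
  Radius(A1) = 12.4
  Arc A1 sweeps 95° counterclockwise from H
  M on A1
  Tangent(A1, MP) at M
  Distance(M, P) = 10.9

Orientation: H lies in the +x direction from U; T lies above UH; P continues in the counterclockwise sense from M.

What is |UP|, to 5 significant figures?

37.557

On A1, H sits at bearing -90° from T; a 95° counterclockwise sweep puts M at bearing 5°, so M = T + 12.4·(cos 5°, sin 5°) = (29.553, 13.481). Tangency of A1 to MP means the radius TM is perpendicular to MP, so MP runs along (−sin 5°, cos 5°); with |MP| = 10.9, P = (28.603, 24.339). Then |UP| = |P − U| = 37.557.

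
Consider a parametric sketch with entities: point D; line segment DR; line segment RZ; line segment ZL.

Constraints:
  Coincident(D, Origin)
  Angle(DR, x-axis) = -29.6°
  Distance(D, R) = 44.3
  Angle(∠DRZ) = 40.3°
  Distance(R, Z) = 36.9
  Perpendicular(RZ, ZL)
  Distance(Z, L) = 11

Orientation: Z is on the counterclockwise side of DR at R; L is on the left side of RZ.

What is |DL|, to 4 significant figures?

17.93

D is at the origin; DR runs at -29.6° with length 44.3, so R = 44.3·(cos -29.6°, sin -29.6°) = (38.52, -21.88). ∠DRZ = 40.3°, so RZ runs at -29.6° + (180° − 40.3°) = 110.1° from the x-axis; with |RZ| = 36.9, Z = R + 36.9·(cos 110.1°, sin 110.1°) = (25.84, 12.77). RZ ⟂ ZL; with |ZL| = 11.0 on the left of RZ, L = Z + 11.0·(-0.9391, -0.3437) = (15.51, 8.991). Then |DL| = |L − D| = 17.93.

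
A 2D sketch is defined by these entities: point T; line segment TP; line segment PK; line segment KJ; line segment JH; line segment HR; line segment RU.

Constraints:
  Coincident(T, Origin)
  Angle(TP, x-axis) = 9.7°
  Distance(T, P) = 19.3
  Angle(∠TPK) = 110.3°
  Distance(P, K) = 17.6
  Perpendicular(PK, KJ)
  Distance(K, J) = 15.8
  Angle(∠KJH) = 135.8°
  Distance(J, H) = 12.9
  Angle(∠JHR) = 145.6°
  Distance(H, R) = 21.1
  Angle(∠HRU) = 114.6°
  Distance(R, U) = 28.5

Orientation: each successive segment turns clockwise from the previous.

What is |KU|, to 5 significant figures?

46.836

T is at the origin; TP runs at 9.7° with length 19.3, so P = (19.024, 3.2518). ∠TPK = 110.3° gives PK at -60.000° from the x-axis; with |PK| = 17.6, K = (27.824, -11.990). The perpendicularity gives KJ at right angles to PK, so KJ runs at -150.00°; with |KJ| = 15.8, J = (14.141, -19.890). ∠KJH = 135.8° gives JH at 165.80° from the x-axis; with |JH| = 12.9, H = (1.6350, -16.726). ∠JHR = 145.6° gives HR at 131.40° from the x-axis; with |HR| = 21.1, R = (-12.319, -0.89839). ∠HRU = 114.6° gives RU at 66.000° from the x-axis; with |RU| = 28.5, U = (-0.72666, 25.138). Then |KU| = |U − K| = 46.836.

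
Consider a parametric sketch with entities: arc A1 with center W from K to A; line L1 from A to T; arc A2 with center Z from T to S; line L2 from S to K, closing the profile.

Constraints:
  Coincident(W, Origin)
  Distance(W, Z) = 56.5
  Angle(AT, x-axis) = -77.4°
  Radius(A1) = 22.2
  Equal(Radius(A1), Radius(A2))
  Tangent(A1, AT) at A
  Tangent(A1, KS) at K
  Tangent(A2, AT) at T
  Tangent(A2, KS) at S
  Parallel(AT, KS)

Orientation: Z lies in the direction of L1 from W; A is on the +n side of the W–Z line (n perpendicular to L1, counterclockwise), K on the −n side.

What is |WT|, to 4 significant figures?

60.70

The slot axis is L1's direction at -77.4°, so u = (cos -77.4°, sin -77.4°) = (0.2181, -0.9759) and n = (−sin -77.4°, cos -77.4°) = (0.9759, 0.2181). W is at the origin and Z lies 56.5 along u from W, so Z = 56.5·u = (12.33, -55.14). Tangency of A1 to both parallel lines with radius 22.2 puts A and K at W ± 22.2·n: A = (21.67, 4.843), K = (-21.67, -4.843). Equal radii place T and S the same way about Z: T = Z + 22.2·n = (33.99, -50.30), S = Z − 22.2·n = (-9.340, -59.98). Then |WT| = |T − W| = 60.70.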